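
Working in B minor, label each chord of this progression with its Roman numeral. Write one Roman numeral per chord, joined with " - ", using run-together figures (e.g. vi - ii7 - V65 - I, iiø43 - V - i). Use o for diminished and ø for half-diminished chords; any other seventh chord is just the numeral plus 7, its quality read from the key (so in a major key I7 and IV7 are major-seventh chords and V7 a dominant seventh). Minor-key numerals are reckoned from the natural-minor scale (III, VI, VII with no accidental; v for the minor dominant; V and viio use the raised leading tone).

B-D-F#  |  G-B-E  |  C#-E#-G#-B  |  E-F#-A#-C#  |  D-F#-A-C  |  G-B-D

i - iv6 - V7/V - V42 - V7/VI - VI

B-D-F#: minor triad on B = scale degree 1 → i.
G-B-E: minor triad on E = scale degree 4 → iv6.
C#-E#-G#-B is the secondary dominant of V (dominant seventh chord on C#): V7/V.
E-F#-A#-C#: dominant seventh chord on F# = scale degree 5 → V42.
D-F#-A-C: chromatic; D is V of VI, so V7/VI.
G-B-D: root G is the submediant; major triad there is VI.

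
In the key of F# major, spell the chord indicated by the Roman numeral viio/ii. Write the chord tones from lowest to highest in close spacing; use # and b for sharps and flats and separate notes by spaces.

F## A# C#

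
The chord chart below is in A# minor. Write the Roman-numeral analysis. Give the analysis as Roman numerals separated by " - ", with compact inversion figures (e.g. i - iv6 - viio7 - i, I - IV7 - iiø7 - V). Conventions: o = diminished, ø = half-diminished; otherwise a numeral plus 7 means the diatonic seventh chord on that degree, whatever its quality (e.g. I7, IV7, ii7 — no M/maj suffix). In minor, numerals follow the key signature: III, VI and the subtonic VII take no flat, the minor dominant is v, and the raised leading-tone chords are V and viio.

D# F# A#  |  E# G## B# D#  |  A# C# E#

iv - V7 - i

D#-F#-A# has root D#, degree 4 in A# minor, so iv.
E#-G##-B#-D#: root E# is the dominant; dominant seventh chord there is V7.
A#-C#-E# has root A#, degree 1 in A# minor, so i.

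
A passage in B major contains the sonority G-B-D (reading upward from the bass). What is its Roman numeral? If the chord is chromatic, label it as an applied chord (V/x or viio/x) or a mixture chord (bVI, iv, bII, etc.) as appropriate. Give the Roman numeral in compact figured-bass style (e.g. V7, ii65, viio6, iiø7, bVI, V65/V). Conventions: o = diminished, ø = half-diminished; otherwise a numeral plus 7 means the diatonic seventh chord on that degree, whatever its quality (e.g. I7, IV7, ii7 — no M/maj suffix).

bVI

The pitches G-B-D form a major triad rooted on G.
G is the lowered sixth degree of B major (diatonic 6 would be G#). This is a major triad on the lowered sixth degree, borrowed from the parallel minor.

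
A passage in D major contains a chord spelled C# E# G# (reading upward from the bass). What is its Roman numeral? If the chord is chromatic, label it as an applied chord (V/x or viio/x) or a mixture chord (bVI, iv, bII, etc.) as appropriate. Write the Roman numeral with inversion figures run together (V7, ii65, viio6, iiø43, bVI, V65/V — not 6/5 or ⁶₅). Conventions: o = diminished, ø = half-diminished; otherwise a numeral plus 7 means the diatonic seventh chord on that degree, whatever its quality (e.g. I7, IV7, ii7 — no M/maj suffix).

V/iii

The pitches C#-E#-G# form a major triad rooted on C#.
C# is not a diatonic chord root with this quality in D major, but it lies a perfect fifth above F# (iii), so the chord functions as an applied dominant of iii.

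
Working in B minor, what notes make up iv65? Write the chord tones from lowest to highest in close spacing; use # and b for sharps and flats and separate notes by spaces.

The numeral's case and figure indicate a minor seventh chord. In B minor its root, the fourth degree, is E.
Stacking thirds from E gives E-G-B-D.
With the 65 figure the chord is in first inversion; from the bass G upward in close position it reads G-B-D-E.

G B D E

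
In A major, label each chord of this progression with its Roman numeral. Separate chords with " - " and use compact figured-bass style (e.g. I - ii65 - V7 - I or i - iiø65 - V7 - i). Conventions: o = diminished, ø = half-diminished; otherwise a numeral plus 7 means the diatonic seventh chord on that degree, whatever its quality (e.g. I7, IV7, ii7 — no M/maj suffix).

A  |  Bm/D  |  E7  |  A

I - ii6 - V7 - I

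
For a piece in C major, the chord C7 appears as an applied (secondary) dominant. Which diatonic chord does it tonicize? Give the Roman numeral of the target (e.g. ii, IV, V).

The chord is a dominant seventh chord on C.
A dominant resolves down a perfect fifth: C → F. In C major, F is scale degree 4, i.e. IV.

IV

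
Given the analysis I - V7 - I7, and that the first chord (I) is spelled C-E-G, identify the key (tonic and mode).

C major

I is given as C-E-G — a major triad with root C.
If C is scale degree 1 and the mode makes that degree carry a major triad, the tonic is C and the mode is major.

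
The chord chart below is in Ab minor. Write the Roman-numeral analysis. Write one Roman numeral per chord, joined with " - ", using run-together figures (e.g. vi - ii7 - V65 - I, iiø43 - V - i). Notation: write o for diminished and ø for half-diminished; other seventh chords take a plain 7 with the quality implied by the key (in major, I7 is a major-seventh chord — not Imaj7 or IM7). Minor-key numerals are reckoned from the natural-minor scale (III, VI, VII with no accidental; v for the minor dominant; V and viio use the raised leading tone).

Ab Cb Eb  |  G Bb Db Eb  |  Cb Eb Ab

Ab-Cb-Eb: root Ab is the tonic; minor triad there is i.
G-Bb-Db-Eb: dominant seventh chord on Eb = scale degree 5 → V65.
Cb-Eb-Ab: minor triad on Ab = scale degree 1 → i6.

i - V65 - i6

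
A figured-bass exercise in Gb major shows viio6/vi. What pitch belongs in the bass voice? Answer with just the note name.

F

The applied chord viio6/vi is rooted on D: D-F-Ab.
The figure 6 means first inversion — the third is in the bass.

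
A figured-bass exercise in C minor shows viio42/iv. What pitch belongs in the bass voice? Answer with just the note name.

Db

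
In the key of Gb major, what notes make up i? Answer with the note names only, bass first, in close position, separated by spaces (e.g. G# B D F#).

i is the minor tonic, borrowed from the parallel minor. In Gb major that root is Gb.
So the chord is Gb-Bbb-Db, a minor triad.

Gb Bbb Db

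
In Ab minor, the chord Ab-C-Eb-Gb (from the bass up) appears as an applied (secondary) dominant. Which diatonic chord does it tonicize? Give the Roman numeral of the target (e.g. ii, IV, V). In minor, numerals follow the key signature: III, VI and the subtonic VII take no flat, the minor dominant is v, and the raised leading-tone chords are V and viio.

The chord is a dominant seventh chord on Ab.
A dominant resolves down a perfect fifth: Ab → Db. In Ab minor, Db is scale degree 4, i.e. iv.

iv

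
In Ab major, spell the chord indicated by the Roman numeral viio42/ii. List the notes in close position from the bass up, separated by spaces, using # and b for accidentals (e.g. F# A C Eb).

The slash marks an applied leading-tone chord: viio of ii. In Ab major, ii is Bb, so the leading tone to it is A, a half step below.
Building a fully diminished seventh chord on A gives A-C-Eb-Gb.
With the 42 figure the chord is in third inversion; from the bass Gb upward in close position it reads Gb-A-C-Eb.

Gb A C Eb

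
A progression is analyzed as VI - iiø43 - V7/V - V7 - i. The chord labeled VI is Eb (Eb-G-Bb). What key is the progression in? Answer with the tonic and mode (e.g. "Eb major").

G minor

The anchor chord is a major triad on Eb, labeled VI.
Counting down 5 scale steps from Eb places the tonic on G; a major triad on degree 6 is diatonic only in minor.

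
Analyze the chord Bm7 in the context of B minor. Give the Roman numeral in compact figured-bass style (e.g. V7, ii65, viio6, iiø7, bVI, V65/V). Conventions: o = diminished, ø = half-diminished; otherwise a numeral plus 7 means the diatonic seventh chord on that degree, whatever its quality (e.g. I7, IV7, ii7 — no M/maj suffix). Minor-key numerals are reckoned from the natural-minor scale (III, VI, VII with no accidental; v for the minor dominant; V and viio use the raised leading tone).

i7

The pitches B-D-F#-A form a minor seventh chord rooted on B.
In B minor, B is the tonic; the diatonic minor seventh chord there is i7.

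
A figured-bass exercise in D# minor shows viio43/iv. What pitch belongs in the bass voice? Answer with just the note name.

C#

The applied chord viio43/iv is rooted on F##: F##-A#-C#-E.
The figure 43 means second inversion — the fifth is in the bass.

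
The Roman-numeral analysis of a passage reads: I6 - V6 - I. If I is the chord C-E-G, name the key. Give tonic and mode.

I is given as C-E-G — a major triad with root C.
If C is scale degree 1 and the mode makes that degree carry a major triad, the tonic is C and the mode is major.

C major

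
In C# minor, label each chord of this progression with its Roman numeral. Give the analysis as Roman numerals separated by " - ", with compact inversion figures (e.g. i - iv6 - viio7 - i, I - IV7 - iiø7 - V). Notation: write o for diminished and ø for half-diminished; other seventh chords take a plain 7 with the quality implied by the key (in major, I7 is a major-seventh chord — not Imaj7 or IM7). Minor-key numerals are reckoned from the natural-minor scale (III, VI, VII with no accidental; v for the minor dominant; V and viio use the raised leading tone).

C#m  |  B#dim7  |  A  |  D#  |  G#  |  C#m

C#m: minor triad on C# = scale degree 1 → i.
B#dim7 has root B#, degree 7 in C# minor, so viio7.
A has root A, degree 6 in C# minor, so VI.
D#: chromatic; D# is V of V, so V/V.
G#: root G# is the dominant; major triad there is V.
C#m has root C#, degree 1 in C# minor, so i.

i - viio7 - VI - V/V - V - i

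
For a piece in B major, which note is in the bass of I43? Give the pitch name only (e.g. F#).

F#

I in B major has root B; the chord is B-D#-F#-A#.
The figure 43 means second inversion — the fifth is in the bass.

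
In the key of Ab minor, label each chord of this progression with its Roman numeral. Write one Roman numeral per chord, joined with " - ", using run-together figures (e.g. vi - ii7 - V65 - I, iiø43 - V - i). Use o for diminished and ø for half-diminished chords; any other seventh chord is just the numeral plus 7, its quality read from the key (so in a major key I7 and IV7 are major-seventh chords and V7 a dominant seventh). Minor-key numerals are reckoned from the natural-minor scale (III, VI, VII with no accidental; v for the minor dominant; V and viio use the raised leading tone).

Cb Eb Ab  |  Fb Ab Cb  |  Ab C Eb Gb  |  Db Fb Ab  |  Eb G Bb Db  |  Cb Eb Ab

i6 - VI - V7/iv - iv - V7 - i6

Cb-Eb-Ab: minor triad on Ab = scale degree 1 → i6.
Fb-Ab-Cb: major triad on Fb = scale degree 6 → VI.
Ab-C-Eb-Gb is the secondary dominant of iv (dominant seventh chord on Ab): V7/iv.
Db-Fb-Ab has root Db, degree 4 in Ab minor, so iv.
Eb-G-Bb-Db: dominant seventh chord on Eb = scale degree 5 → V7.
Cb-Eb-Ab has root Ab, degree 1 in Ab minor, so i6.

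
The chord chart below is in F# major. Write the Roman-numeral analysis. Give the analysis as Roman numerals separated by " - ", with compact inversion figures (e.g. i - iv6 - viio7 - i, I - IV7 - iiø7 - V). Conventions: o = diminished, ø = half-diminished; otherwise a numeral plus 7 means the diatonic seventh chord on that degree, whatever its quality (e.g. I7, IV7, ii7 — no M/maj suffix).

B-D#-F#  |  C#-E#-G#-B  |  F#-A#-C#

B-D#-F#: root B is the subdominant; major triad there is IV.
C#-E#-G#-B: dominant seventh chord on C# = scale degree 5 → V7.
F#-A#-C#: major triad on F# = scale degree 1 → I.

IV - V7 - I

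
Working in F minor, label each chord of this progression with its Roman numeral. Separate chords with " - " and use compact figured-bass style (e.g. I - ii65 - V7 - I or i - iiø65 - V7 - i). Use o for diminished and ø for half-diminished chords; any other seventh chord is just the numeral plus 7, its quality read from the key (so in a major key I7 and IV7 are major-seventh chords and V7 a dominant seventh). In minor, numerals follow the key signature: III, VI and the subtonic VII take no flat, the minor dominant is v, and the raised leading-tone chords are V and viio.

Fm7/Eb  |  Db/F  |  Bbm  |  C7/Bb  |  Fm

i42 - VI6 - iv - V42 - i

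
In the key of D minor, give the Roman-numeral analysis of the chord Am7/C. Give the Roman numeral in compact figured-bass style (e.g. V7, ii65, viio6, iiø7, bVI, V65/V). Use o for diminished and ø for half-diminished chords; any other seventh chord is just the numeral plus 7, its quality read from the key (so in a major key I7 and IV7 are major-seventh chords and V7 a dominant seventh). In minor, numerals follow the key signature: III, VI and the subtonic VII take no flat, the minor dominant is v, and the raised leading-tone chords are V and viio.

v65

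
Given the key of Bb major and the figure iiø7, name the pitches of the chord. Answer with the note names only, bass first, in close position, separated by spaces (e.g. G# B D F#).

C Eb Gb Bb

iiø7 is the half-diminished supertonic seventh, borrowed from the parallel minor. In Bb major that root is C.
So the chord is C-Eb-Gb-Bb.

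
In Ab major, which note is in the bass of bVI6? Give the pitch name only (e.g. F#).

Ab

bVI in Ab major has root Fb; the chord is Fb-Ab-Cb.
The figure 6 means first inversion — the third is in the bass.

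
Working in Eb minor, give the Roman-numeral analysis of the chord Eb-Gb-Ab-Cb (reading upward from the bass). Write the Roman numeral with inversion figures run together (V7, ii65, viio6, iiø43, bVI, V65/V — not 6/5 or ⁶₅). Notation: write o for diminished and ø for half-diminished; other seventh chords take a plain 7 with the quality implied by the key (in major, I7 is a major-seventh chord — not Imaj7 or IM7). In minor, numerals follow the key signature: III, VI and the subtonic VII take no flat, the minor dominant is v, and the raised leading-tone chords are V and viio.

The pitches Ab-Cb-Eb-Gb form a minor seventh chord rooted on Ab.
In Eb minor, Ab is the subdominant; the diatonic minor seventh chord there is iv7.
With Eb in the bass the chord is in second inversion, so the figured bass is 43.

iv43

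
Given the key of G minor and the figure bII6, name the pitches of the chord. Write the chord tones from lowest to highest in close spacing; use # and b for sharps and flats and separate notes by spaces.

bII6 is the Neapolitan sixth — a major triad on the lowered second degree, here in its customary first inversion. In G minor that root is Ab.
So the chord is Ab-C-Eb, a major triad.
With the 6 figure the chord is in first inversion; from the bass C upward in close position it reads C-Eb-Ab.

C Eb Ab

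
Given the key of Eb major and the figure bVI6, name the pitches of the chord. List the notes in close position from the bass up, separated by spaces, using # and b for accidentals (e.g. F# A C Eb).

Scale degree 6 in Eb major is C; lowering it a half step gives Cb. bVI6 is a major triad on the lowered sixth degree, borrowed from the parallel minor.
So the chord is Cb-Eb-Gb, a major triad.
The figured bass 6 indicates first inversion, placing the third (Eb) in the bass: Eb-Gb-Cb.

Eb Gb Cb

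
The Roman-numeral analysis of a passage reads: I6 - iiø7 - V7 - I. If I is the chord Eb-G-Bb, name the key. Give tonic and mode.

I is given as Eb-G-Bb — a major triad with root Eb.
If Eb is scale degree 1 and the mode makes that degree carry a major triad, the tonic is Eb and the mode is major.

Eb major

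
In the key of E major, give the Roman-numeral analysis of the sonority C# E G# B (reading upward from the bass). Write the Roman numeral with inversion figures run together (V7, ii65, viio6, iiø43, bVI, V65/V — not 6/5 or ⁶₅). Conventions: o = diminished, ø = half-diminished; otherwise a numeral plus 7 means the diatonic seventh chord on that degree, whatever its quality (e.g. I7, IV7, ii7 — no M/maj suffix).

vi7

Stacked in thirds the chord is C#-E-G#-B: a minor seventh chord on C#.
C# is scale degree 6 in E major, and a minor seventh chord on that degree is written vi7.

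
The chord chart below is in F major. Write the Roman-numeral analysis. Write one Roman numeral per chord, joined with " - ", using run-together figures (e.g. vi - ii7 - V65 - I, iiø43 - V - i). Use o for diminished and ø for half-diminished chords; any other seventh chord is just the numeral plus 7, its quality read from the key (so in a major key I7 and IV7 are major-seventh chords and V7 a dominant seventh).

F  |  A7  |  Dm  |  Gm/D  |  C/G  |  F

F has root F, degree 1 in F major, so I.
A7: chromatic; A is V of vi, so V7/vi.
Dm: minor triad on D = scale degree 6 → vi.
Gm/D has root G, degree 2 in F major, so ii64.
C/G: major triad on C = scale degree 5 → V64.
F has root F, degree 1 in F major, so I.

I - V7/vi - vi - ii64 - V64 - I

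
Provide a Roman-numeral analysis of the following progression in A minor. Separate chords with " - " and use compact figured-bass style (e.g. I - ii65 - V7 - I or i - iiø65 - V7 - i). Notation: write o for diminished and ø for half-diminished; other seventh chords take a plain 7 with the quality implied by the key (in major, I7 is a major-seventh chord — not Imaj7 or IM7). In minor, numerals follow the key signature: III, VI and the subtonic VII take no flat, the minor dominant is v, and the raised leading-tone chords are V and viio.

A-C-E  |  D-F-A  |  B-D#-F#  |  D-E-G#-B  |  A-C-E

A-C-E has root A, degree 1 in A minor, so i.
D-F-A: minor triad on D = scale degree 4 → iv.
B-D#-F#: a major triad on B, the applied dominant of V → V/V.
D-E-G#-B: root E is the dominant; dominant seventh chord there is V42.
A-C-E: minor triad on A = scale degree 1 → i.

i - iv - V/V - V42 - i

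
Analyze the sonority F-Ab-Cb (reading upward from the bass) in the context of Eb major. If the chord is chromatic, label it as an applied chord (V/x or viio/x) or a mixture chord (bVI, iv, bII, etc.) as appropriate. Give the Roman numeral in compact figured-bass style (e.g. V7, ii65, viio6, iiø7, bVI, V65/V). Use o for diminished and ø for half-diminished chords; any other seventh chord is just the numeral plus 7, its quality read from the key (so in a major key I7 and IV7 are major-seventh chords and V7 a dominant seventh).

Stacked in thirds the chord is F-Ab-Cb: a diminished triad on F.
F is the second degree of Eb major. This is the diminished supertonic triad, borrowed from the parallel minor.

iio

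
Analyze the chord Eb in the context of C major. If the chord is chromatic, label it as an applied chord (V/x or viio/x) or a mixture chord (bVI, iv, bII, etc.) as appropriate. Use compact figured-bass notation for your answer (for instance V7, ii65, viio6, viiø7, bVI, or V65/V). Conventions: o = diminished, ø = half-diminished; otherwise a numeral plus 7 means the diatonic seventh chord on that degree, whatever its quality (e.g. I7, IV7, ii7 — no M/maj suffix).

bIII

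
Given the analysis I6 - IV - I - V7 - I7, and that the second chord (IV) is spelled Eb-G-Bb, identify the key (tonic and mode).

Bb major

IV is given as Eb-G-Bb — a major triad with root Eb.
If Eb is scale degree 4 and the mode makes that degree carry a major triad, the tonic is Bb and the mode is major.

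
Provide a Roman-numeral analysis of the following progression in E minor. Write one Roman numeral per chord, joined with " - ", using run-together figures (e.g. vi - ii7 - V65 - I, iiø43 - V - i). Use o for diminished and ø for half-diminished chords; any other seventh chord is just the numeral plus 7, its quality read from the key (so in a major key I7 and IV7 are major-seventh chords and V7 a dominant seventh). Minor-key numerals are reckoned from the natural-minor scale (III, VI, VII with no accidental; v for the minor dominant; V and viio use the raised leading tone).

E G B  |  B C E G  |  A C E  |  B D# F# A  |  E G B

i - VI42 - iv - V7 - i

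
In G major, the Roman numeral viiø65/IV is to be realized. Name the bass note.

D

The applied chord viiø65/IV is rooted on B: B-D-F-A.
The figure 65 means first inversion — the third is in the bass.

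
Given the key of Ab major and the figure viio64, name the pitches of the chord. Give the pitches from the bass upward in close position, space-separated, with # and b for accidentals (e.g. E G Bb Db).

Db G Bb

The numeral's case and figure indicate a diminished triad. In Ab major its root, the seventh degree, is G.
Stacking thirds from G gives G-Bb-Db.
The figured bass 64 indicates second inversion, placing the fifth (Db) in the bass: Db-G-Bb.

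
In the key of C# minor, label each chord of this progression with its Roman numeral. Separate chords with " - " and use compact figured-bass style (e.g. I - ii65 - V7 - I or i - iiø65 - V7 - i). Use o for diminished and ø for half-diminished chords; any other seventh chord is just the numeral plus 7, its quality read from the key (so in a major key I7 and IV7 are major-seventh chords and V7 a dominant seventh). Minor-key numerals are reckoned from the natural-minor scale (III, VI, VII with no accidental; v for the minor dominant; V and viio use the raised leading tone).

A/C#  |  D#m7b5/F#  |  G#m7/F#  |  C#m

VI6 - iiø65 - v42 - i

A/C# has root A, degree 6 in C# minor, so VI6.
D#m7b5/F# has root D#, degree 2 in C# minor, so iiø65.
G#m7/F#: root G# is the dominant; minor seventh chord there is v42.
C#m has root C#, degree 1 in C# minor, so i.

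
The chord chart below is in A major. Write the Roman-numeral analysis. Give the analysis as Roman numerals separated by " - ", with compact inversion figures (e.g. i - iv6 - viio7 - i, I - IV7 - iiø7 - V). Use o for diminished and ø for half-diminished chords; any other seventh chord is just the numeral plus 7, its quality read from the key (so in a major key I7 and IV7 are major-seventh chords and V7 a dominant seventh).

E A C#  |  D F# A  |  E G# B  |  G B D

E-A-C# has root A, degree 1 in A major, so I64.
D-F#-A has root D, degree 4 in A major, so IV.
E-G#-B has root E, degree 5 in A major, so V.
G-B-D: major triad on G — chromatic; bVII (borrowed from the parallel minor).

I64 - IV - V - bVII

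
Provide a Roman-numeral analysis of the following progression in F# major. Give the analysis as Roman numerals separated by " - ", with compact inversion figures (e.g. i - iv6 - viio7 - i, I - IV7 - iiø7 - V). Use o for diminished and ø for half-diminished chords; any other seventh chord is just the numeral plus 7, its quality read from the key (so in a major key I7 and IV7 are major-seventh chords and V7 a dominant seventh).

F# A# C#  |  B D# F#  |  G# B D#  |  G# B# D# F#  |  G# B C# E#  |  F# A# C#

F#-A#-C#: major triad on F# = scale degree 1 → I.
B-D#-F#: major triad on B = scale degree 4 → IV.
G#-B-D# has root G#, degree 2 in F# major, so ii.
G#-B#-D#-F#: a dominant seventh chord on G#, the applied dominant of V → V7/V.
G#-B-C#-E#: dominant seventh chord on C# = scale degree 5 → V43.
F#-A#-C#: major triad on F# = scale degree 1 → I.

I - IV - ii - V7/V - V43 - I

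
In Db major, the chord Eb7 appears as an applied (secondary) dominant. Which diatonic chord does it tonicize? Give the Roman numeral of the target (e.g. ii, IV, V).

V

The chord is a dominant seventh chord on Eb.
A dominant resolves down a perfect fifth: Eb → Ab. In Db major, Ab is scale degree 5, i.e. V.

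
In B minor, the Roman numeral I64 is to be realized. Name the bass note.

F#

I in B minor has root B; the chord is B-D#-F#.
The figure 64 means second inversion — the fifth is in the bass.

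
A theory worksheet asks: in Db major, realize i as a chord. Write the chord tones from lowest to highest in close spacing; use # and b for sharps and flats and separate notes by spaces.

Scale degree 1 in Db major is Db; here the chord built on it is altered to a minor triad. i is the minor tonic, borrowed from the parallel minor.
So the chord is Db-Fb-Ab, a minor triad.

Db Fb Ab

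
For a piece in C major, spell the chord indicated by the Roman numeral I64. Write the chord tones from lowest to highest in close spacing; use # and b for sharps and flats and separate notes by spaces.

G C E

The numeral's case and figure indicate a major triad. In C major its root, scale degree 1, is C.
Stacking thirds from C gives C-E-G.
The figured bass 64 indicates second inversion, placing the fifth (G) in the bass: G-C-E.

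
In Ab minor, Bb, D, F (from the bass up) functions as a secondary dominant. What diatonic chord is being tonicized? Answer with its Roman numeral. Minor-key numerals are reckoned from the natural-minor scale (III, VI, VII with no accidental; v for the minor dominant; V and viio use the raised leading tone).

V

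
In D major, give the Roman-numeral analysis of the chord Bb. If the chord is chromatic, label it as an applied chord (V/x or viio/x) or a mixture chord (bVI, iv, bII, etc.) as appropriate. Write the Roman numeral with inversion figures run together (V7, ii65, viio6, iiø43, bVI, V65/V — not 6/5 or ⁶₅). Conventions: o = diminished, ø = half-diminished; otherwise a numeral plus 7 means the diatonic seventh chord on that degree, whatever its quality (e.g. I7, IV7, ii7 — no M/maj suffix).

bVI

The pitches Bb-D-F form a major triad rooted on Bb.
Bb is the lowered sixth degree of D major (diatonic 6 would be B). This is a major triad on the lowered sixth degree, borrowed from the parallel minor.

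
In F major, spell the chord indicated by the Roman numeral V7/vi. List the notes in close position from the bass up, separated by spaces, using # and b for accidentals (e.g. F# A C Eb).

A C# E G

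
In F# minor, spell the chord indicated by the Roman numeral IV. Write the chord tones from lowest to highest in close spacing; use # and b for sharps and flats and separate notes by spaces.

IV is the major subdominant, borrowed from the parallel major. In F# minor that root is B.
So the chord is B-D#-F#, a major triad.

B D# F#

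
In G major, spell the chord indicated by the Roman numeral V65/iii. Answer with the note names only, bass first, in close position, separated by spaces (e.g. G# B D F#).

A# C# E F#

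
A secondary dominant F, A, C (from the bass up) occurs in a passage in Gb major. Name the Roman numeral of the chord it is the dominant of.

The chord is a major triad on F.
A dominant resolves down a perfect fifth: F → Bb. In Gb major, Bb is scale degree 3, i.e. iii.

iii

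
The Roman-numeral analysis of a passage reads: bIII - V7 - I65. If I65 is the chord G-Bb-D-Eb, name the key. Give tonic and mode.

Eb major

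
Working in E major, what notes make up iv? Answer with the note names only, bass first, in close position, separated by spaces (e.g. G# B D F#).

iv is the minor subdominant, borrowed from the parallel minor. In E major that root is A.
So the chord is A-C-E, a minor triad.

A C E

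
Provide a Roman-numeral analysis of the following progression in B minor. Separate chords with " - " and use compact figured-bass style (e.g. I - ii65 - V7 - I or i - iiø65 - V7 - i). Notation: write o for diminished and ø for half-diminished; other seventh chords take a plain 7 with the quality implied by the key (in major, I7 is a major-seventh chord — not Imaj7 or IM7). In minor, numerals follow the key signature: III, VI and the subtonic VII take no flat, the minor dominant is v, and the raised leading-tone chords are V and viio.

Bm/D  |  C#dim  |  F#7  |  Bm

Bm/D: root B is the tonic; minor triad there is i6.
C#dim: diminished triad on C# = scale degree 2 → iio.
F#7: root F# is the dominant; dominant seventh chord there is V7.
Bm: minor triad on B = scale degree 1 → i.

i6 - iio - V7 - i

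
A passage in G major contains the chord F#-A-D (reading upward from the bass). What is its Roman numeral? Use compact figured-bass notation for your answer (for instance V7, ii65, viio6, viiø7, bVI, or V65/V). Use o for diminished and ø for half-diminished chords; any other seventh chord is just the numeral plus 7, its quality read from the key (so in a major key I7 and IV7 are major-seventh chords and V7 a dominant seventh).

Stacked in thirds the chord is D-F#-A: a major triad on D.
In G major, D is the dominant; the diatonic major triad there is V.
With F# in the bass the chord is in first inversion, so the figured bass is 6.

V6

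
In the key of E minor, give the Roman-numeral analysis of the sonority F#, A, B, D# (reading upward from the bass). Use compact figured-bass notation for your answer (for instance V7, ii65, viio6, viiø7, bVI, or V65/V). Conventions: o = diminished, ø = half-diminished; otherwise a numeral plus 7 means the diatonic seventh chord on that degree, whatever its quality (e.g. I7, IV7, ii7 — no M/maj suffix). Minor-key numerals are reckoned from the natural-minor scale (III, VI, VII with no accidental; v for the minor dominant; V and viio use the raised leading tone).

V43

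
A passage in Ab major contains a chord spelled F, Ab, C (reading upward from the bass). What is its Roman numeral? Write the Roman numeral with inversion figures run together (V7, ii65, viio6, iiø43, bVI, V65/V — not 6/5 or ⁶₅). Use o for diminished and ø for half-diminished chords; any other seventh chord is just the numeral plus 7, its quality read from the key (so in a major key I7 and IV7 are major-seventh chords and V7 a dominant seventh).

vi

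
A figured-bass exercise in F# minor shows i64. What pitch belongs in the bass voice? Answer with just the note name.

C#

i in F# minor has root F#; the chord is F#-A-C#.
The figure 64 means second inversion — the fifth is in the bass.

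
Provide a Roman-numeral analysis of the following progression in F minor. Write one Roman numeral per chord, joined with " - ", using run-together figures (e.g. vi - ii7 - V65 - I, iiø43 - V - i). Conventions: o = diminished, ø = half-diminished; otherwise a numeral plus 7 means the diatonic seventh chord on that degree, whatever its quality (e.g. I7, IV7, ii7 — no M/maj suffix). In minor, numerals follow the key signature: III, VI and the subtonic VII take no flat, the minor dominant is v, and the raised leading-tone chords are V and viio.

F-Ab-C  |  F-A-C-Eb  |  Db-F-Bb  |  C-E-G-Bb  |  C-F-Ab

F-Ab-C: root F is the tonic; minor triad there is i.
F-A-C-Eb: chromatic; F is V of iv, so V7/iv.
Db-F-Bb has root Bb, degree 4 in F minor, so iv6.
C-E-G-Bb has root C, degree 5 in F minor, so V7.
C-F-Ab: minor triad on F = scale degree 1 → i64.

i - V7/iv - iv6 - V7 - i64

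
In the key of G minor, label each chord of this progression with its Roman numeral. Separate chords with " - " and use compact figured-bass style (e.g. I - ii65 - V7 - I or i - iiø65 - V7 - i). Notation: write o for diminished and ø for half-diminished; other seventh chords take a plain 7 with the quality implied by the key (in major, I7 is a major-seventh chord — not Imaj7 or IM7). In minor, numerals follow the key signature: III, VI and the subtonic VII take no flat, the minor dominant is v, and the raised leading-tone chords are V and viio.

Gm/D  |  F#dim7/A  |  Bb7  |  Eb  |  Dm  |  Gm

i64 - viio65 - V7/VI - VI - v - i

Gm/D has root G, degree 1 in G minor, so i64.
F#dim7/A: fully diminished seventh chord on F# = scale degree 7 → viio65.
Bb7: chromatic; Bb is V of VI, so V7/VI.
Eb: root Eb is the submediant; major triad there is VI.
Dm: minor triad on D = scale degree 5 → v.
Gm: minor triad on G = scale degree 1 → i.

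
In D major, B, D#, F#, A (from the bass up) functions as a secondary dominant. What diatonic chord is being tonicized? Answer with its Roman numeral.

ii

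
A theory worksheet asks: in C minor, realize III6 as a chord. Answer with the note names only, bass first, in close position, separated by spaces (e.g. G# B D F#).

The numeral's case and figure indicate a major triad. In C minor its root, scale degree 3, is Eb.
Stacking thirds from Eb gives Eb-G-Bb.
The figured bass 6 indicates first inversion, placing the third (G) in the bass: G-Bb-Eb.

G Bb Eb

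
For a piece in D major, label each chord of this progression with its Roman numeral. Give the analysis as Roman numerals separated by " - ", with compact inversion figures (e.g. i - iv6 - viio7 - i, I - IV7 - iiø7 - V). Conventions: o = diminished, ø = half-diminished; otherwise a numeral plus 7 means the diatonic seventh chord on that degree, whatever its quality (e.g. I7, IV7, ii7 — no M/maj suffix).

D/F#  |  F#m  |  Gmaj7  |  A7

I6 - iii - IV7 - V7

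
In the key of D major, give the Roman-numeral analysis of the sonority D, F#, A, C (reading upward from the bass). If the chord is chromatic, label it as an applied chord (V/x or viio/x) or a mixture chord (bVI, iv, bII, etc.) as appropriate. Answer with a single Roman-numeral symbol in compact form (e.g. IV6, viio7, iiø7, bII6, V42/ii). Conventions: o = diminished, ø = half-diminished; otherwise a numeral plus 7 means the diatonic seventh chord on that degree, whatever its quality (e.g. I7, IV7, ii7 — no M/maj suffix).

The pitches D-F#-A-C form a dominant seventh chord rooted on D.
D is not a diatonic chord root with this quality in D major, but it lies a perfect fifth above G (IV), so the chord functions as an applied dominant of IV.

V7/IV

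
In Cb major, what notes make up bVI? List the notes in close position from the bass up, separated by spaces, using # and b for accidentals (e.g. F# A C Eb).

Scale degree 6 in Cb major is Ab; lowering it a half step gives Abb. bVI is a major triad on the lowered sixth degree, borrowed from the parallel minor.
So the chord is Abb-Cb-Ebb.

Abb Cb Ebb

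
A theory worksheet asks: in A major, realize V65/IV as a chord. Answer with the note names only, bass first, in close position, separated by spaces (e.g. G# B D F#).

C# E G A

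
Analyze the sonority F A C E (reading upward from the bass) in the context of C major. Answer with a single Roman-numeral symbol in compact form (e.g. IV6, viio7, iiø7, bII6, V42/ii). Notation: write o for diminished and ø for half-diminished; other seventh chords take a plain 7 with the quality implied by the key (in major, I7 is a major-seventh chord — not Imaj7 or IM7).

IV7

Stacked in thirds the chord is F-A-C-E: a major seventh chord on F.
F is scale degree 4 in C major, and a major seventh chord on that degree is written IV7.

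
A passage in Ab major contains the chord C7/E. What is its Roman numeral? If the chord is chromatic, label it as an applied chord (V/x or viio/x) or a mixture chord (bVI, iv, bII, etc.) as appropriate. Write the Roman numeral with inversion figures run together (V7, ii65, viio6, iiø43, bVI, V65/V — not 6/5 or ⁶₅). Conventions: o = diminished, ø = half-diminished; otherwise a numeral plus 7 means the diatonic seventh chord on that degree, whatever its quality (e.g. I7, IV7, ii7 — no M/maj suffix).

The pitches C-E-G-Bb form a dominant seventh chord rooted on C.
C is not a diatonic chord root with this quality in Ab major, but it lies a perfect fifth above F (vi), so the chord functions as an applied dominant of vi.
With E in the bass the chord is in first inversion, so the figured bass is 65.

V65/vi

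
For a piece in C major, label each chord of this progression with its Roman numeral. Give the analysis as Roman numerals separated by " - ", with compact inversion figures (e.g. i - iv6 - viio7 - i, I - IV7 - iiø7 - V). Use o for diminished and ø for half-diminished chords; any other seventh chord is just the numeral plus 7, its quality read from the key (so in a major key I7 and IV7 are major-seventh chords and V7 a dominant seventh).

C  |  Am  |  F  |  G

I - vi - IV - V

C: major triad on C = scale degree 1 → I.
Am: minor triad on A = scale degree 6 → vi.
F: major triad on F = scale degree 4 → IV.
G: major triad on G = scale degree 5 → V.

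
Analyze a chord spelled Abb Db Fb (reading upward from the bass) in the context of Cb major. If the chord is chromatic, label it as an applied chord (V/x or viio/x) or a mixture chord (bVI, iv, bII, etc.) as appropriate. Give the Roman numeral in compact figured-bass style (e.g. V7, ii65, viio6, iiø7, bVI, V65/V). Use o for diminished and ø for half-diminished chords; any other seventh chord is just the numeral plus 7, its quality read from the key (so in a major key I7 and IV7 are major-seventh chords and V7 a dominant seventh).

Stacked in thirds the chord is Db-Fb-Abb: a diminished triad on Db.
Db is the second degree of Cb major. This is the diminished supertonic triad, borrowed from the parallel minor.
With Abb in the bass the chord is in second inversion, so the figured bass is 64.

iio64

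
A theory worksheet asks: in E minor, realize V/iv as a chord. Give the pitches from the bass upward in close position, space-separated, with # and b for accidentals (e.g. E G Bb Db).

V/iv is a secondary dominant — the dominant triad of iv. iv in E minor is A, so the applied chord's root is E, a perfect fifth above.
Building a major triad on E gives E-G#-B.

E G# B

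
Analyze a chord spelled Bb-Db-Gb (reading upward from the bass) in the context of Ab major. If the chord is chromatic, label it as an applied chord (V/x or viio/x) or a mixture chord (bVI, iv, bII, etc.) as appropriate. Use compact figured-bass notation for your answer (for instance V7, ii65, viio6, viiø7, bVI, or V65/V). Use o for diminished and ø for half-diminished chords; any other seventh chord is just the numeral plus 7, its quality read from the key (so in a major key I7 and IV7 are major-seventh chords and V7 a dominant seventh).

bVII6

The pitches Gb-Bb-Db form a major triad rooted on Gb.
Gb is the lowered seventh degree of Ab major (diatonic 7 would be G). This is a major triad on the lowered seventh degree (the subtonic), borrowed from the parallel minor.
With Bb in the bass the chord is in first inversion, so the figured bass is 6.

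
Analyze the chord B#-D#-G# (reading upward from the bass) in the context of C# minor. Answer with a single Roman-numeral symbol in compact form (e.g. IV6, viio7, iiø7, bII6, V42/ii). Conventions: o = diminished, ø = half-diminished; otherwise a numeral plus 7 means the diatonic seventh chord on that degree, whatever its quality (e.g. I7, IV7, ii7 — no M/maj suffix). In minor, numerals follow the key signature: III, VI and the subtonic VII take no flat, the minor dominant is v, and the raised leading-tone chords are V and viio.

V6

Stacked in thirds the chord is G#-B#-D#: a major triad on G#.
In C# minor, G# is the dominant; the diatonic major triad there is V.
With B# in the bass the chord is in first inversion, so the figured bass is 6.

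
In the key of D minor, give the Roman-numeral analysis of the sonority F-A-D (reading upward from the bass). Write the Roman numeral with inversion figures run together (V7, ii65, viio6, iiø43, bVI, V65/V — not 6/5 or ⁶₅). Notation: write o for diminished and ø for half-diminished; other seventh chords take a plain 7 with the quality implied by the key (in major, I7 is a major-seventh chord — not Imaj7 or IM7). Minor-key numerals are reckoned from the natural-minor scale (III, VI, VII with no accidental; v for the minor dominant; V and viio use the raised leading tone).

The pitches D-F-A form a minor triad rooted on D.
In D minor, D is the tonic; the diatonic minor triad there is i.
With F in the bass the chord is in first inversion, so the figured bass is 6.

i6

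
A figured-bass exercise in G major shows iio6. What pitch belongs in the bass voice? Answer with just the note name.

iio in G major has root A; the chord is A-C-Eb.
The figure 6 means first inversion — the third is in the bass.

C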